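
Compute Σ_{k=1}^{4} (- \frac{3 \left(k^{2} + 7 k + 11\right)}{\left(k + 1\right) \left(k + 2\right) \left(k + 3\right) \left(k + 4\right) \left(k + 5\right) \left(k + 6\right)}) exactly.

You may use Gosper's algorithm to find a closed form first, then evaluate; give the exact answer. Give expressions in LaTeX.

Step 1: r(k) = (k + 1)*(7*k + (k + 1)**2 + 18)/((k + 7)*(k**2 + 7*k + 11)).
So A=k + 1 and B=k + 7, with C=k**2 + 7*k + 11.
Need (k + 1)·f(k+1) − (k + 6)·f(k) = k**2 + 7*k + 11.
From deg A=1, deg B=1, deg C=2: d=5.
Coefficient equations give f(k) = k*(k + 2)*(k + 4)*(k**2 + 9*k + 23)/45.
Certificate R = B(k−1)f/C = k*(k + 2)*(k + 4)*(k + 6)*(k**2 + 9*k + 23)/(45*(k**2 + 7*k + 11)) gives s_k = k*(-k**2 - 9*k - 23)/(15*(k**3 + 9*k**2 + 23*k + 15)).
Check: Δs_k = 3*(-k**2 - 7*k - 11)/(k**6 + 21*k**5 + 175*k**4 + 735*k**3 + 1624*k**2 + 1764*k + 720). ✓
Telescoping: Σ = s_(5) − s_(1) = -31/480 − (-11/240) = -3/160.

Σ = -3/160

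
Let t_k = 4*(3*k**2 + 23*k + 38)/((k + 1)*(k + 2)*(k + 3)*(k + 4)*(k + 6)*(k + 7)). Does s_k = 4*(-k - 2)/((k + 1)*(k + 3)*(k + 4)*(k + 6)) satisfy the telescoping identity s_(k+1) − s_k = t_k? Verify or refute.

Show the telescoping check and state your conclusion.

s_(k+1) = 4*(-k - 3)/((k + 2)*(k + 4)*(k + 5)*(k + 7))
s_(k+1) − s_k = 4*(3*k**3 + 30*k**2 + 89*k + 86)/(k**7 + 28*k**6 + 322*k**5 + 1960*k**4 + 6769*k**3 + 13132*k**2 + 13068*k + 5040)
(s_(k+1) − s_k) − t_k = 32*(-k**2 - 8*k - 13)/(k**7 + 28*k**6 + 322*k**5 + 1960*k**4 + 6769*k**3 + 13132*k**2 + 13068*k + 5040)

Invalid: residual 32*(-k**2 - 8*k - 13)/(k**7 + 28*k**6 + 322*k**5 + 1960*k**4 + 6769*k**3 + 13132*k**2 + 13068*k + 5040) ≠ 0.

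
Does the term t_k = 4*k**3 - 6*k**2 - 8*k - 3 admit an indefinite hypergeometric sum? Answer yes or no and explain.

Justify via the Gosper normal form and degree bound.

Compute t_(k+1)/t_k: get (4*k**3 + 6*k**2 - 8*k - 13)/(4*k**3 - 6*k**2 - 8*k - 3).
Factor: A=1; B=1; C=k**3 - 3*k**2/2 - 2*k - 3/4.
Need (1)·f(k+1) − (1)·f(k) = k**3 - 3*k**2/2 - 2*k - 3/4.
Bound: deg f ≤ 4.
A polynomial solution: f(k) = k**3*(k - 4)/4.
Certificate R = B(k−1)f/C = k**3*(k - 4)/(4*k**3 - 6*k**2 - 8*k - 3) gives s_k = k**3*(k - 4).
Check: Δs_k = k**3*(4 - k) + (k - 3)*(k + 1)**3. ✓

Yes. s_k = k**3*(k - 4).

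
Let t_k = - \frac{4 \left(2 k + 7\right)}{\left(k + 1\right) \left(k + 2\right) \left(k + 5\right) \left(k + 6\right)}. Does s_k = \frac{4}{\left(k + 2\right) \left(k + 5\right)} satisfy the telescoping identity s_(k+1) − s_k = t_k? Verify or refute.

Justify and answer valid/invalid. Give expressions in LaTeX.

Invalid: residual \frac{4 \left(3 k + 13\right)}{k^{5} + 17 k^{4} + 107 k^{3} + 307 k^{2} + 396 k + 180} ≠ 0.

s_(k+1) = 4/((k + 3)*(k + 6))
s_(k+1) − s_k = 8*(-k - 4)/(k**4 + 16*k**3 + 91*k**2 + 216*k + 180)
(s_(k+1) − s_k) − t_k = 4*(3*k + 13)/(k**5 + 17*k**4 + 107*k**3 + 307*k**2 + 396*k + 180)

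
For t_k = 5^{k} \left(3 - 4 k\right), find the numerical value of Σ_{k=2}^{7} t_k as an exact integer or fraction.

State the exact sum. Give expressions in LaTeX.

Σ = -2343750

Step 1: r(k) = 5*(4*k + 1)/(4*k - 3).
Take A(k)=5, B(k)=1, C(k)=k - 3/4.
Key eq: (5)·f(k+1) = (1)·f(k) + (k - 3/4).
deg f ≤ 1 (via 0,0,1).
Solve for f: f(k) = (k - 2)/4 (degree 1 ≤ 1).
Certificate R = B(k−1)f/C = (k - 2)/(4*k - 3) gives s_k = 5**k*(2 - k).
Δs = 5**k*(3 - 4*k), as required.
Σ_(k=2)^(7) t_k = s_(8) − s_(2) = -2343750 − (0) = -2343750.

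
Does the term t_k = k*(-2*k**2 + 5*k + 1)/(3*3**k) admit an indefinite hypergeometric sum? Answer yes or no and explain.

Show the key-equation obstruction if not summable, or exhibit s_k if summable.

Step 1: r(k) = (2*k**3 + k**2 - 5*k - 4)/(3*k*(2*k**2 - 5*k - 1)).
Normal form (A,B,C) = (1/3, 1, k**3 - 5*k**2/2 - k/2).
Need (1/3)·f(k+1) − (1)·f(k) = k**3 - 5*k**2/2 - k/2.
From deg A=0, deg B=0, deg C=3: d=3.
Coefficient equations give f(k) = -3*k**2*(k - 1)/2.
So s_k = (B(k−1)f/C)·t_k = (-3*k*(k - 1)/(2*k**2 - 5*k - 1))·t_k = k**2*(k - 1)/3**k.
Verify: k*(-2*k**2 + 5*k + 1)/(3*3**k) matches t_k.

Yes. s_k = k**2*(k - 1)/3**k.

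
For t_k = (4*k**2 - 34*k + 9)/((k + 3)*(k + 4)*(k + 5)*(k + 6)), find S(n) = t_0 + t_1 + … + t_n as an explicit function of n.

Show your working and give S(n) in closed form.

S(n) = (n**3 - 45*n**2 - n + 45)/(15*(n**3 + 15*n**2 + 74*n + 120))

Compute t_(k+1)/t_k: get -(k + 3)*(34*k - 4*(k + 1)**2 + 25)/((k + 7)*(4*k**2 - 34*k + 9)).
Gosper form: A/B · C(k+1)/C(k) with A=k + 3, B=k + 7, C=k**2 - 17*k/2 + 9/4.
f must satisfy (k + 3)·f(k+1) − (k + 6)·f(k) = k**2 - 17*k/2 + 9/4.
Bound: deg f ≤ 3.
Match coefficients ⇒ f(k) = k*(k - 46)*(k - 2)/60.
So s_k = (B(k−1)f/C)·t_k = (k*(k - 46)*(k - 2)*(k + 6)/(15*(4*k**2 - 34*k + 9)))·t_k = k*(k**2 - 48*k + 92)/(15*(k + 3)*(k + 4)*(k + 5)).
Check: Δs_k = (4*k**2 - 34*k + 9)/(k**4 + 18*k**3 + 119*k**2 + 342*k + 360). ✓
Evaluate: s_(n+1) = (n**3 - 45*n**2 - n + 45)/(15*(n**3 + 15*n**2 + 74*n + 120)); subtract s_(0) = 0 ⇒ S(n) = (n**3 - 45*n**2 - n + 45)/(15*(n**3 + 15*n**2 + 74*n + 120)).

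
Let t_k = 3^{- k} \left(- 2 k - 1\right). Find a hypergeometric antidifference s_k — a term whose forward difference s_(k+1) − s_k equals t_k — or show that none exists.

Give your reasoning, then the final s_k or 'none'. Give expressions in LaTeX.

Compute t_(k+1)/t_k: get (2*k + 3)/(3*(2*k + 1)).
Gosper form: A/B · C(k+1)/C(k) with A=1/3, B=1, C=k + 1/2.
Solve (1/3)·f(k+1) − (1)·f(k) = k + 1/2.
From deg A=0, deg B=0, deg C=1: d=1.
A polynomial solution: f(k) = -3*(k + 1)/2.
R(k) = B(k−1)·f(k)/C(k) = -3*(k + 1)/(2*k + 1); s_k = R·t_k = 3**(1 - k)*(k + 1).
Verify: (-2*k - 1)/3**k matches t_k.

s_k = 3^{1 - k} \left(k + 1\right)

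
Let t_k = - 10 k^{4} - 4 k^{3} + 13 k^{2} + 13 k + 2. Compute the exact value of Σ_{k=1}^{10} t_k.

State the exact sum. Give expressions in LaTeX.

r(k) = (10*k**4 + 44*k**3 + 59*k**2 + 13*k - 14)/(10*k**4 + 4*k**3 - 13*k**2 - 13*k - 2) after simplifying.
So A=1 and B=1, with C=k**4 + 2*k**3/5 - 13*k**2/10 - 13*k/10 - 1/5.
Solve (1)·f(k+1) − (1)·f(k) = k**4 + 2*k**3/5 - 13*k**2/10 - 13*k/10 - 1/5.
Degrees (0,0,4) ⇒ d ≤ 5.
A polynomial solution: f(k) = k*(2*k**4 - 4*k**3 - 3*k**2 + k + 2)/10.
Certificate R = B(k−1)f/C = k*(2*k**4 - 4*k**3 - 3*k**2 + k + 2)/(10*k**4 + 4*k**3 - 13*k**2 - 13*k - 2) gives s_k = k*(-2*k**4 + 4*k**3 + 3*k**2 - k - 2).
s_(k+1) − s_k = -10*k**4 - 4*k**3 + 13*k**2 + 13*k + 2 = t_k.
Telescoping: Σ = s_(11) − s_(1) = -259688 − (2) = -259690.

Σ = -259690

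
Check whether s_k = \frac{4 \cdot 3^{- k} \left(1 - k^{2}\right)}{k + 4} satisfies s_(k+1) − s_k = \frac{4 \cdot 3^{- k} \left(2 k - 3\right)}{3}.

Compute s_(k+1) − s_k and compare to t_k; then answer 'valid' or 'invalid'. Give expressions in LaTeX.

s_(k+1) = 4*(1 - (k + 1)**2)/(3*3**k*(k + 5))
s_(k+1) − s_k = 4*(2*k**3 + 9*k**2 - 11*k - 15)/(3*3**k*(k**2 + 9*k + 20))
(s_(k+1) − s_k) − t_k = 4*(-2*k**2 - 8*k + 15)/(3**k*(k**2 + 9*k + 20))

Invalid: residual \frac{4 \cdot 3^{- k} \left(- 2 k^{2} - 8 k + 15\right)}{k^{2} + 9 k + 20} ≠ 0.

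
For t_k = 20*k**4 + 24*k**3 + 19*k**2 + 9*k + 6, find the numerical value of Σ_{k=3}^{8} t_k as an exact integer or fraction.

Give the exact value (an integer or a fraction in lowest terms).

The ratio is (20*k**4 + 104*k**3 + 211*k**2 + 199*k + 78)/(20*k**4 + 24*k**3 + 19*k**2 + 9*k + 6).
Gosper form: A/B · C(k+1)/C(k) with A=1, B=1, C=k**4 + 6*k**3/5 + 19*k**2/20 + 9*k/20 + 3/10.
Solve (1)·f(k+1) − (1)·f(k) = k**4 + 6*k**3/5 + 19*k**2/20 + 9*k/20 + 3/10.
From deg A=0, deg B=0, deg C=4: d=5.
Match coefficients ⇒ f(k) = k*(4*k**4 - 4*k**3 + k**2 + k + 4)/20.
R(k) = B(k−1)·f(k)/C(k) = k*(4*k**4 - 4*k**3 + k**2 + k + 4)/(20*k**4 + 24*k**3 + 19*k**2 + 9*k + 6); s_k = R·t_k = k*(4*k**4 - 4*k**3 + k**2 + k + 4).
Check: Δs_k = 20*k**4 + 24*k**3 + 19*k**2 + 9*k + 6. ✓
Evaluate s at k=9 and k=3: 210798 and 696; difference 210102.

Σ = 210102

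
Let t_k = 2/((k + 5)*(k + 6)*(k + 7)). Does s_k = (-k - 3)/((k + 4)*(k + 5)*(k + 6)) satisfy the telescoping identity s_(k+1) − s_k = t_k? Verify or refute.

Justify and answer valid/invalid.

s_(k+1) = (-k - 4)/((k + 5)*(k + 6)*(k + 7))
s_(k+1) − s_k = (2*k + 5)/(k**4 + 22*k**3 + 179*k**2 + 638*k + 840)
(s_(k+1) − s_k) − t_k = -3/(k**4 + 22*k**3 + 179*k**2 + 638*k + 840)

Invalid: residual -3/(k**4 + 22*k**3 + 179*k**2 + 638*k + 840) ≠ 0.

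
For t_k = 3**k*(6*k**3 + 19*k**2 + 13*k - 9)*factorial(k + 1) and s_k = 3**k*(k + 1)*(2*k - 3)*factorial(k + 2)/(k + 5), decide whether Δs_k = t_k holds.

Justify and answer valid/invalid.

s_(k+1) = 3**(k + 1)*(k + 2)*(2*k - 1)*factorial(k + 3)/(k + 6)
s_(k+1) − s_k = 3**k*(6*k**4 + 55*k**3 + 145*k**2 + 96*k - 72)*factorial(k + 2)/((k + 5)*(k + 6))
(s_(k+1) − s_k) − t_k = -3**(k + 1)*(6*k**4 + 49*k**3 + 106*k**2 + 57*k - 42)*factorial(k + 1)/((k + 5)*(k + 6))

Invalid: residual -3**(k + 1)*(6*k**4 + 49*k**3 + 106*k**2 + 57*k - 42)*factorial(k + 1)/((k + 5)*(k + 6)) ≠ 0.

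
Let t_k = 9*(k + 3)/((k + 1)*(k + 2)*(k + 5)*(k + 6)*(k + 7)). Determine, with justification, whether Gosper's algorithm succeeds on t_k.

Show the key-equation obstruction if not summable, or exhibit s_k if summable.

Yes. s_k = k*(k**2 + 12*k + 41)/(10*(k**3 + 12*k**2 + 41*k + 30)).

Step 1: r(k) = (k + 1)*(k + 4)*(k + 5)/((k + 3)**2*(k + 8)).
A = k + 1, B = k + 8, C = k**3 + 10*k**2 + 33*k + 36.
f must satisfy (k + 1)·f(k+1) − (k + 7)·f(k) = k**3 + 10*k**2 + 33*k + 36.
From deg A=1, deg B=1, deg C=3: d=6.
Coefficient equations give f(k) = k*(k + 2)*(k + 3)*(k + 4)*(k**2 + 12*k + 41)/90.
Then R = B(k−1)f/C = k*(k + 2)*(k + 7)*(k**2 + 12*k + 41)/(90*(k + 3)), so s_k = R(k)·t_k = k*(k**2 + 12*k + 41)/(10*(k**3 + 12*k**2 + 41*k + 30)).
Check: Δs_k = 9*(k + 3)/(k**5 + 21*k**4 + 163*k**3 + 567*k**2 + 844*k + 420). ✓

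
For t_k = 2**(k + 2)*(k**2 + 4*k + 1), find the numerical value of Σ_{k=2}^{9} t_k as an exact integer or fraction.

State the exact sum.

r(k) = 2*(k**2 + 6*k + 6)/(k**2 + 4*k + 1) after simplifying.
So A=2 and B=1, with C=k**2 + 4*k + 1.
Solve (2)·f(k+1) − (1)·f(k) = k**2 + 4*k + 1.
d = 2 from the (0,0,2) case.
Match coefficients ⇒ f(k) = (k - 1)*(k + 1).
Get s_k = R·t_k = 2**(k + 2)*(k**2 - 1) with R(k) = B(k−1)f(k)/C(k) = (k - 1)*(k + 1)/(k**2 + 4*k + 1).
Verify: 2**(k + 2)*(k**2 + 4*k + 1) matches t_k.
Telescoping: Σ = s_(10) − s_(2) = 405504 − (48) = 405456.

Σ = 405456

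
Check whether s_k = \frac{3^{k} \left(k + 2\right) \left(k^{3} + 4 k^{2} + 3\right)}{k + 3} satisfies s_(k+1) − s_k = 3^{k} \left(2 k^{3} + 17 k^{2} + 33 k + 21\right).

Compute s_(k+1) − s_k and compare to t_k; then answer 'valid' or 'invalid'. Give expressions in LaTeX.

s_(k+1) = 3**(k + 1)*(k + 3)*((k + 1)**3 + 4*(k + 1)**2 + 3)/(k + 4)
s_(k+1) − s_k = 3**k*(2*k**5 + 29*k**4 + 154*k**3 + 376*k**2 + 423*k + 192)/(k**2 + 7*k + 12)
(s_(k+1) − s_k) − t_k = 2*3**k*(-k**4 - 11*k**3 - 40*k**2 - 60*k - 30)/(k**2 + 7*k + 12)

Invalid: residual \frac{2 \cdot 3^{k} \left(- k^{4} - 11 k^{3} - 40 k^{2} - 60 k - 30\right)}{k^{2} + 7 k + 12} ≠ 0.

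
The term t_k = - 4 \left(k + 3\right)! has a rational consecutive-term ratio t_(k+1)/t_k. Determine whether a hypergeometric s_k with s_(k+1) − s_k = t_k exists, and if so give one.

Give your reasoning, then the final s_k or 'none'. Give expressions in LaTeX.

r(k) = k + 4 after simplifying.
A = k + 4, B = 1, C = 1.
Solve (k + 4)·f(k+1) − (1)·f(k) = 1.
deg f ≤ -1 (via 1,0,0).
deg f ≤ -1 is impossible — no certificate.

none (Gosper's algorithm certifies no s_k)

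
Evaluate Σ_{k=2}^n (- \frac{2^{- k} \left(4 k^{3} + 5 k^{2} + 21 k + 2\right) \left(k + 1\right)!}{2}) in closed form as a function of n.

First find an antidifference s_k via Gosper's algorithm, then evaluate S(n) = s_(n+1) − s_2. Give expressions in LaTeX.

S(n) = \frac{2^{- n} \left(42 \cdot 2^{n} - 4 n^{4} n! - 17 n^{3} n! - 28 n^{2} n! - 25 n n! - 10 n!\right)}{2}

Step 1: r(k) = (4*k**4 + 25*k**3 + 77*k**2 + 118*k + 64)/(2*(4*k**3 + 5*k**2 + 21*k + 2)).
Take A(k)=k/2 + 1, B(k)=1, C(k)=k**3 + 5*k**2/4 + 21*k/4 + 1/2.
Set up (k/2 + 1)·f(k+1) − (1)·f(k) − (k**3 + 5*k**2/4 + 21*k/4 + 1/2) = 0.
Degrees (1,0,3) ⇒ d ≤ 2.
Match coefficients ⇒ f(k) = (4*k**2 - 3*k + 4)/2.
R(k) = B(k−1)·f(k)/C(k) = 2*(4*k**2 - 3*k + 4)/(4*k**3 + 5*k**2 + 21*k + 2); s_k = R·t_k = -(4*k**2 - 3*k + 4)*factorial(k + 1)/2**k.
s_(k+1) − s_k = -(4*k**3 + 5*k**2 + 21*k + 2)*factorial(k + 1)/(2*2**k) = t_k.
s_(n+1) = -2**(-n - 1)*(4*n**2 + 5*n + 5)*factorial(n + 2) and s_(2) = -21, so S(n) = (42*2**n - 4*n**4*factorial(n) - 17*n**3*factorial(n) - 28*n**2*factorial(n) - 25*n*factorial(n) - 10*factorial(n))/(2*2**n).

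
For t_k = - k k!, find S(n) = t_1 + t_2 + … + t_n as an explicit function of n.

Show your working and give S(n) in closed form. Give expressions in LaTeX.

r(k) = (k + 1)**2/k after simplifying.
Gosper form: A/B · C(k+1)/C(k) with A=k + 1, B=1, C=k.
Need (k + 1)·f(k+1) − (1)·f(k) = k.
d = 0 from the (1,0,1) case.
Coefficient equations give f(k) = 1.
Get s_k = R·t_k = -factorial(k) with R(k) = B(k−1)f(k)/C(k) = 1/k.
Δs = -k*factorial(k), as required.
s_(n+1) = -factorial(n + 1) and s_(1) = -1, so S(n) = -n*factorial(n) - factorial(n) + 1.

S(n) = - n n! - n! + 1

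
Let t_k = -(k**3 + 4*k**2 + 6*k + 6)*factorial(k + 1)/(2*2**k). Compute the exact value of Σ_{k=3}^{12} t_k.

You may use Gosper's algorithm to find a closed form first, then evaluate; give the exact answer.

Σ = -4129049841/2

The ratio is (k**4 + 9*k**3 + 31*k**2 + 51*k + 34)/(2*(k**3 + 4*k**2 + 6*k + 6)).
So A=k/2 + 1 and B=1, with C=k**3 + 4*k**2 + 6*k + 6.
f must satisfy (k/2 + 1)·f(k+1) − (1)·f(k) = k**3 + 4*k**2 + 6*k + 6.
Bound: deg f ≤ 2.
Coefficient equations give f(k) = 2*(k**2 + 2*k - 1).
R(k) = B(k−1)·f(k)/C(k) = 2*(k**2 + 2*k - 1)/(k**3 + 4*k**2 + 6*k + 6); s_k = R·t_k = -(k**2 + 2*k - 1)*factorial(k + 1)/2**k.
Δs = -(k**3 + 4*k**2 + 6*k + 6)*factorial(k + 1)/(2*2**k), as required.
Σ_(k=3)^(12) t_k = s_(13) − s_(3) = -4129049925/2 − (-42) = -4129049841/2.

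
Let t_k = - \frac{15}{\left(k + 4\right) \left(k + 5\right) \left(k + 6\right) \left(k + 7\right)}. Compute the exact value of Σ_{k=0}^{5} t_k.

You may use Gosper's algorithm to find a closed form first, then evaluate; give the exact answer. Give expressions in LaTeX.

r(k) = (k + 4)/(k + 8) after simplifying.
Take A(k)=k + 4, B(k)=k + 8, C(k)=1.
Solve (k + 4)·f(k+1) − (k + 7)·f(k) = 1.
From deg A=1, deg B=1, deg C=0: d=3.
Solve for f: f(k) = k*(k**2 + 15*k + 74)/360 (degree 3 ≤ 3).
Certificate R = B(k−1)f/C = k*(k + 7)*(k**2 + 15*k + 74)/360 gives s_k = k*(-k**2 - 15*k - 74)/(24*(k + 4)*(k + 5)*(k + 6)).
Check: Δs_k = -15/(k**4 + 22*k**3 + 179*k**2 + 638*k + 840). ✓
Evaluate s at k=6 and k=0: -5/132 and 0; difference -5/132.

Σ = -5/132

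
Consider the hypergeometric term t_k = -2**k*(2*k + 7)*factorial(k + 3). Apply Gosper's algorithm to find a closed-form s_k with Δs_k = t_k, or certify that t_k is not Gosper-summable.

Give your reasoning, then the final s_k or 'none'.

s_k = -2**k*factorial(k + 3)

r(k) = 2*(k + 4)*(2*k + 9)/(2*k + 7) after simplifying.
Gosper form: A/B · C(k+1)/C(k) with A=2*k + 8, B=1, C=k + 7/2.
Solve (2*k + 8)·f(k+1) − (1)·f(k) = k + 7/2.
Bound: deg f ≤ 0.
Solving with deg f ≤ 0: f(k) = 1/2.
Get s_k = R·t_k = -2**k*factorial(k + 3) with R(k) = B(k−1)f(k)/C(k) = 1/(2*k + 7).
s_(k+1) − s_k = -2**k*(2*k + 7)*factorial(k + 3) = t_k.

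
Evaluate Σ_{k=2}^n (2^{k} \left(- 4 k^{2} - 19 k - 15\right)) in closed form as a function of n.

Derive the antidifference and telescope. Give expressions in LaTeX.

The ratio is 2*(4*k**2 + 27*k + 38)/(4*k**2 + 19*k + 15).
Take A(k)=2, B(k)=1, C(k)=k**2 + 19*k/4 + 15/4.
Solve (2)·f(k+1) − (1)·f(k) = k**2 + 19*k/4 + 15/4.
Bound: deg f ≤ 2.
Solve for f: f(k) = (4*k**2 + 3*k + 1)/4 (degree 2 ≤ 2).
Certificate R = B(k−1)f/C = (4*k**2 + 3*k + 1)/((k + 1)*(4*k + 15)) gives s_k = 2**k*(-4*k**2 - 3*k - 1).
Check: Δs_k = 2**k*(-4*k**2 - 19*k - 15). ✓
Telescope: S(n) = s_(n+1) − s_(2) = 2**(n + 1)*(-4*n**2 - 11*n - 8) − (-92) = -8*2**n*n**2 - 22*2**n*n - 16*2**n + 92.

S(n) = - 8 \cdot 2^{n} n^{2} - 22 \cdot 2^{n} n - 16 \cdot 2^{n} + 92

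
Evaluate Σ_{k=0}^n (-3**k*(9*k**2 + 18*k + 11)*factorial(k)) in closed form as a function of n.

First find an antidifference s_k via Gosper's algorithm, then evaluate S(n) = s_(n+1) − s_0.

S(n) = -9*3**n*n**2*factorial(n) - 21*3**n*n*factorial(n) - 12*3**n*factorial(n) + 1

The ratio is 3*(9*k**3 + 45*k**2 + 74*k + 38)/(9*k**2 + 18*k + 11).
A = 3*k + 3, B = 1, C = k**2 + 2*k + 11/9.
f must satisfy (3*k + 3)·f(k+1) − (1)·f(k) = k**2 + 2*k + 11/9.
Degrees (1,0,2) ⇒ d ≤ 1.
A polynomial solution: f(k) = (3*k + 1)/9.
R(k) = B(k−1)·f(k)/C(k) = (3*k + 1)/(9*k**2 + 18*k + 11); s_k = R·t_k = -3**k*(3*k + 1)*factorial(k).
Check: Δs_k = -3**k*(9*k**2 + 18*k + 11)*factorial(k). ✓
Evaluate: s_(n+1) = -3**(n + 1)*(3*n + 4)*factorial(n + 1); subtract s_(0) = -1 ⇒ S(n) = -9*3**n*n**2*factorial(n) - 21*3**n*n*factorial(n) - 12*3**n*factorial(n) + 1.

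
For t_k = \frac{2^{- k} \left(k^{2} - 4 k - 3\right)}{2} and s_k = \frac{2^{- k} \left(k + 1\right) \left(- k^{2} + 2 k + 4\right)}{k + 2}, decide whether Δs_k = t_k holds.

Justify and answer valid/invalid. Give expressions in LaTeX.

s_(k+1) = (k + 2)*(2*k - (k + 1)**2 + 6)/(2*2**k*(k + 3))
s_(k+1) − s_k = (k**4 - 17*k**2 - 24*k - 4)/(2*2**k*(k**2 + 5*k + 6))
(s_(k+1) − s_k) − t_k = (-k**3 + 15*k + 14)/(2*2**k*(k**2 + 5*k + 6))

Invalid: residual \frac{2^{- k} \left(- k^{3} + 15 k + 14\right)}{2 \left(k^{2} + 5 k + 6\right)} ≠ 0.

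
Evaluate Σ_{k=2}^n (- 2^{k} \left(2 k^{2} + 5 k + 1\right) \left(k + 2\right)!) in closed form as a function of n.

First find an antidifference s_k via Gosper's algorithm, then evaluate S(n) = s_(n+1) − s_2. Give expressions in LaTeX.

S(n) = - 2 \cdot 2^{n} n \left(n + 3\right)! + 96

r(k) = 2*(2*k**3 + 15*k**2 + 35*k + 24)/(2*k**2 + 5*k + 1) after simplifying.
Take A(k)=2*k + 6, B(k)=1, C(k)=k**2 + 5*k/2 + 1/2.
Key eq: (2*k + 6)·f(k+1) = (1)·f(k) + (k**2 + 5*k/2 + 1/2).
deg f ≤ 1 (via 1,0,2).
Match coefficients ⇒ f(k) = (k - 1)/2.
Then R = B(k−1)f/C = (k - 1)/(2*k**2 + 5*k + 1), so s_k = R(k)·t_k = -2**k*(k - 1)*factorial(k + 2).
s_(k+1) − s_k = -2**k*(2*k**2 + 5*k + 1)*factorial(k + 2) = t_k.
Telescope: S(n) = s_(n+1) − s_(2) = -2**(n + 1)*n*factorial(n + 3) − (-96) = -2*2**n*n*factorial(n + 3) + 96.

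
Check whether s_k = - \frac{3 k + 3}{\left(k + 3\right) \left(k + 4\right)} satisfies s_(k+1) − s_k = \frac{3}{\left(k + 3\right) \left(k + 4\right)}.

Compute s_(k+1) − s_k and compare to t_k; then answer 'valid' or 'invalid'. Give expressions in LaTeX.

Invalid: residual - \frac{18}{k^{3} + 12 k^{2} + 47 k + 60} ≠ 0.

s_(k+1) = 3*(-k - 2)/((k + 4)*(k + 5))
s_(k+1) − s_k = 3*(k - 1)/(k**3 + 12*k**2 + 47*k + 60)
(s_(k+1) − s_k) − t_k = -18/(k**3 + 12*k**2 + 47*k + 60)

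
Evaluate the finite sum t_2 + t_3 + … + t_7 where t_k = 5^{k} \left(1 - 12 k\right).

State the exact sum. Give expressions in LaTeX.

Σ = -7812450

Compute t_(k+1)/t_k: get 5*(12*k + 11)/(12*k - 1).
Normal form (A,B,C) = (5, 1, k - 1/12).
f must satisfy (5)·f(k+1) − (1)·f(k) = k - 1/12.
Degrees (0,0,1) ⇒ d ≤ 1.
Coefficient equations give f(k) = (3*k - 4)/12.
Get s_k = R·t_k = 5**k*(4 - 3*k) with R(k) = B(k−1)f(k)/C(k) = (3*k - 4)/(12*k - 1).
Verify: 5**k*(1 - 12*k) matches t_k.
Σ_(k=2)^(7) t_k = s_(8) − s_(2) = -7812500 − (-50) = -7812450.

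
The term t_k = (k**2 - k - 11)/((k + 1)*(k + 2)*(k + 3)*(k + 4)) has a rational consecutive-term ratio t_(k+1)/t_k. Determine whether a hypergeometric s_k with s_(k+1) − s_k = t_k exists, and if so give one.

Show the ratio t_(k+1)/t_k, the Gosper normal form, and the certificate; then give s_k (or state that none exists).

s_k = k*(-k**2 - 8*k - 13)/(2*(k + 1)*(k + 2)*(k + 3))

Step 1: r(k) = (k + 1)*(k - (k + 1)**2 + 12)/((k + 5)*(-k**2 + k + 11)).
Gosper form: A/B · C(k+1)/C(k) with A=k + 1, B=k + 5, C=k**2 - k - 11.
Set up (k + 1)·f(k+1) − (k + 4)·f(k) − (k**2 - k - 11) = 0.
deg f ≤ 3 (via 1,1,2).
Solving with deg f ≤ 3: f(k) = -k*(k**2 + 8*k + 13)/2.
So s_k = (B(k−1)f/C)·t_k = (-k*(k + 4)*(k**2 + 8*k + 13)/(2*(k**2 - k - 11)))·t_k = k*(-k**2 - 8*k - 13)/(2*(k + 1)*(k + 2)*(k + 3)).
Verify: (k**2 - k - 11)/(k**4 + 10*k**3 + 35*k**2 + 50*k + 24) matches t_k.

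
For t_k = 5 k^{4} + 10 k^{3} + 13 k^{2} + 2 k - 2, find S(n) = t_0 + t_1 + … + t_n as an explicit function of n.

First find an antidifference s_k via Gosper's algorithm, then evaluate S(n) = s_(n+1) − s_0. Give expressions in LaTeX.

S(n) = n^{5} + 5 n^{4} + 11 n^{3} + 10 n^{2} + n - 2

Ratio r(k) = (5*k**4 + 30*k**3 + 73*k**2 + 78*k + 28)/(5*k**4 + 10*k**3 + 13*k**2 + 2*k - 2).
Take A(k)=1, B(k)=1, C(k)=k**4 + 2*k**3 + 13*k**2/5 + 2*k/5 - 2/5.
Need (1)·f(k+1) − (1)·f(k) = k**4 + 2*k**3 + 13*k**2/5 + 2*k/5 - 2/5.
Degrees (0,0,4) ⇒ d ≤ 5.
Solve for f: f(k) = k*(k**4 + k**2 - 3*k - 1)/5 (degree 5 ≤ 5).
R(k) = B(k−1)·f(k)/C(k) = k*(k**4 + k**2 - 3*k - 1)/(5*k**4 + 10*k**3 + 13*k**2 + 2*k - 2); s_k = R·t_k = k*(k**4 + k**2 - 3*k - 1).
Δs = 5*k**4 + 10*k**3 + 13*k**2 + 2*k - 2, as required.
Σ_(k=0)^n t_k = s_(n+1) − s_(0) = (n**5 + 5*n**4 + 11*n**3 + 10*n**2 + n - 2) − (0), i.e. n**5 + 5*n**4 + 11*n**3 + 10*n**2 + n - 2.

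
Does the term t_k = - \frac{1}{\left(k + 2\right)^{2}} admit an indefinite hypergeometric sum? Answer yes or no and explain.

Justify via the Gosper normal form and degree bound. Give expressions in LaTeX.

Ratio r(k) = (k + 2)**2/(k + 3)**2.
Factor: A=k**2 + 4*k + 4; B=k**2 + 6*k + 9; C=1.
f must satisfy (k**2 + 4*k + 4)·f(k+1) − (k**2 + 4*k + 4)·f(k) = 1.
From deg A=2, deg B=2, deg C=0: d=0.
Put f(k) = c0: A·f(k+1) − B(k−1)·f(k) − C = -1; need -1 = 0 — inconsistent ⇒ no f, not summable.

No. Not Gosper-summable.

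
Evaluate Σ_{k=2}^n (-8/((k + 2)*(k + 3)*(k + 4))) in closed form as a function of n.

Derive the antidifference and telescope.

S(n) = (-n**2 - 7*n + 8)/(5*(n**2 + 7*n + 12))

t_(k+1)/t_k = (k + 2)/(k + 5).
Gosper form: A/B · C(k+1)/C(k) with A=k + 2, B=k + 5, C=1.
f must satisfy (k + 2)·f(k+1) − (k + 4)·f(k) = 1.
deg f ≤ 2 (via 1,1,0).
Match coefficients ⇒ f(k) = k*(k + 5)/12.
R(k) = B(k−1)·f(k)/C(k) = k*(k + 4)*(k + 5)/12; s_k = R·t_k = 2*k*(-k - 5)/(3*(k + 2)*(k + 3)).
Verify: -8/(k**3 + 9*k**2 + 26*k + 24) matches t_k.
Evaluate: s_(n+1) = 2*(-n**2 - 7*n - 6)/(3*(n**2 + 7*n + 12)); subtract s_(2) = -7/15 ⇒ S(n) = (-n**2 - 7*n + 8)/(5*(n**2 + 7*n + 12)).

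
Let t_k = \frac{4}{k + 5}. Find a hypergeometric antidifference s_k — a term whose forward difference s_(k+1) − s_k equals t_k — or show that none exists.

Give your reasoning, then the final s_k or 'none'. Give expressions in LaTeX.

Compute t_(k+1)/t_k: get (k + 5)/(k + 6).
A = k + 5, B = k + 6, C = 1.
Key eq: (k + 5)·f(k+1) = (k + 5)·f(k) + (1).
deg f ≤ 0 (via 1,1,0).
Write f(k) = c0. Then LHS − RHS = -1, requiring -1 = 0: contradictory. No certificate.

none (Gosper's algorithm certifies no s_k)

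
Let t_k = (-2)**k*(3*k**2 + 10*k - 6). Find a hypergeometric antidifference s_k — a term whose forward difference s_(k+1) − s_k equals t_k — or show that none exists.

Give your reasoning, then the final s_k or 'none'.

s_k = (-2)**k*(-k**2 - 2*k + 4)

t_(k+1)/t_k = 2*(-3*k**2 - 16*k - 7)/(3*k**2 + 10*k - 6).
Factor: A=-2; B=1; C=k**2 + 10*k/3 - 2.
Key eq: (-2)·f(k+1) = (1)·f(k) + (k**2 + 10*k/3 - 2).
Degrees (0,0,2) ⇒ d ≤ 2.
A polynomial solution: f(k) = -(k**2 + 2*k - 4)/3.
Then R = B(k−1)f/C = -(k**2 + 2*k - 4)/(3*k**2 + 10*k - 6), so s_k = R(k)·t_k = (-2)**k*(-k**2 - 2*k + 4).
s_(k+1) − s_k = (-2)**k*(3*k**2 + 10*k - 6) = t_k.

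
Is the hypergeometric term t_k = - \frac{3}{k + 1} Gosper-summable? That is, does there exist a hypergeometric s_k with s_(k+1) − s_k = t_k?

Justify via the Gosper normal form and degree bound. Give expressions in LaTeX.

r(k) = (k + 1)/(k + 2) after simplifying.
So A=k + 1 and B=k + 2, with C=1.
Set up (k + 1)·f(k+1) − (k + 1)·f(k) − (1) = 0.
Degrees (1,1,0) ⇒ d ≤ 0.
Put f(k) = c0: A·f(k+1) − B(k−1)·f(k) − C = -1; need -1 = 0 — inconsistent ⇒ no f, not summable.

No — key equation has no polynomial f.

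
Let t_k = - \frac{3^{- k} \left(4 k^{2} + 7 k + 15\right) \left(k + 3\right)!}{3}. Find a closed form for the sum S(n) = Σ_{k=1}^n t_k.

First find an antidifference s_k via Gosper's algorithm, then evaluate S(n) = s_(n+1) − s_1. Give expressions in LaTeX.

Compute t_(k+1)/t_k: get (k + 4)*(7*k + 4*(k + 1)**2 + 22)/(3*(4*k**2 + 7*k + 15)).
A = k/3 + 4/3, B = 1, C = k**2 + 7*k/4 + 15/4.
Solve (k/3 + 4/3)·f(k+1) − (1)·f(k) = k**2 + 7*k/4 + 15/4.
d = 1 from the (1,0,2) case.
Solve for f: f(k) = 3*(4*k - 1)/4 (degree 1 ≤ 1).
Get s_k = R·t_k = -(4*k - 1)*factorial(k + 3)/3**k with R(k) = B(k−1)f(k)/C(k) = 3*(4*k - 1)/(4*k**2 + 7*k + 15).
Verify: -(4*k**2 + 7*k + 15)*factorial(k + 3)/(3*3**k) matches t_k.
Evaluate: s_(n+1) = -3**(-n - 1)*(4*n + 3)*factorial(n + 4); subtract s_(1) = -24 ⇒ S(n) = 24 - 4*n*factorial(n + 4)/(3*3**n) - factorial(n + 4)/3**n.

S(n) = 24 - \frac{4 \cdot 3^{- n} n \left(n + 4\right)!}{3} - 3^{- n} \left(n + 4\right)!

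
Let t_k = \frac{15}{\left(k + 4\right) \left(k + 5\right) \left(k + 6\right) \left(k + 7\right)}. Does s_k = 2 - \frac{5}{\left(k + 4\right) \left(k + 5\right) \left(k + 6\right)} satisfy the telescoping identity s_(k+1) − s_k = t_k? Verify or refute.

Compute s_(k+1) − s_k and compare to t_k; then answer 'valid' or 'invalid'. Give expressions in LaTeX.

s_(k+1) = 2 - 5/((k + 5)*(k + 6)*(k + 7))
s_(k+1) − s_k = 15/((k + 4)*(k + 5)*(k + 6)*(k + 7))
(s_(k+1) − s_k) − t_k = 0

Valid: the claim telescopes to t_k.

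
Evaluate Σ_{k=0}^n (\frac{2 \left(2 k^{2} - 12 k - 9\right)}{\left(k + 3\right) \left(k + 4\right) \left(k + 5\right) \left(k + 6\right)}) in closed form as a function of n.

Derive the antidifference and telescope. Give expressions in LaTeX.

S(n) = \frac{2 \left(- 2 n^{2} - 5 n - 3\right)}{n^{3} + 15 n^{2} + 74 n + 120}

Ratio r(k) = (k + 3)*(12*k - 2*(k + 1)**2 + 21)/((k + 7)*(-2*k**2 + 12*k + 9)).
A = k + 3, B = k + 7, C = k**2 - 6*k - 9/2.
Solve (k + 3)·f(k+1) − (k + 6)·f(k) = k**2 - 6*k - 9/2.
d = 3 from the (1,1,2) case.
Solve for f: f(k) = -k*(2*k + 1)/2 (degree 2 ≤ 3).
Then R = B(k−1)f/C = -k*(k + 6)*(2*k + 1)/(2*k**2 - 12*k - 9), so s_k = R(k)·t_k = 2*k*(-2*k - 1)/((k + 3)*(k + 4)*(k + 5)).
Verify: 2*(2*k**2 - 12*k - 9)/(k**4 + 18*k**3 + 119*k**2 + 342*k + 360) matches t_k.
Telescope: S(n) = s_(n+1) − s_(0) = 2*(-2*n**2 - 5*n - 3)/(n**3 + 15*n**2 + 74*n + 120) − (0) = 2*(-2*n**2 - 5*n - 3)/(n**3 + 15*n**2 + 74*n + 120).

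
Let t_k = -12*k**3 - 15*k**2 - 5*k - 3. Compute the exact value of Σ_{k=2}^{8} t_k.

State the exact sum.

Σ = -18781

r(k) = (12*k**3 + 51*k**2 + 71*k + 35)/(12*k**3 + 15*k**2 + 5*k + 3) after simplifying.
Take A(k)=1, B(k)=1, C(k)=k**3 + 5*k**2/4 + 5*k/12 + 1/4.
Key eq: (1)·f(k+1) = (1)·f(k) + (k**3 + 5*k**2/4 + 5*k/12 + 1/4).
d = 4 from the (0,0,3) case.
Match coefficients ⇒ f(k) = k*(3*k**3 - k**2 - 2*k + 3)/12.
R(k) = B(k−1)·f(k)/C(k) = k*(3*k**3 - k**2 - 2*k + 3)/(12*k**3 + 15*k**2 + 5*k + 3); s_k = R·t_k = k*(-3*k**3 + k**2 + 2*k - 3).
s_(k+1) − s_k = -12*k**3 - 15*k**2 - 5*k - 3 = t_k.
Telescoping: Σ = s_(9) − s_(2) = -18819 − (-38) = -18781.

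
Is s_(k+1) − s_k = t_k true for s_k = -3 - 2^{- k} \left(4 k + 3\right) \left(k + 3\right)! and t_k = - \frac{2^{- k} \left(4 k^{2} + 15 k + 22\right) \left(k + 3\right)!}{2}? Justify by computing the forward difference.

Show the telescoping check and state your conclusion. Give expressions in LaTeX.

valid (s_(k+1) − s_k reduces to t_k)

s_(k+1) = -2**(-k - 1)*(4*k + 7)*factorial(k + 4) - 3
s_(k+1) − s_k = -(4*k**2 + 15*k + 22)*factorial(k + 3)/(2*2**k)
(s_(k+1) − s_k) − t_k = 0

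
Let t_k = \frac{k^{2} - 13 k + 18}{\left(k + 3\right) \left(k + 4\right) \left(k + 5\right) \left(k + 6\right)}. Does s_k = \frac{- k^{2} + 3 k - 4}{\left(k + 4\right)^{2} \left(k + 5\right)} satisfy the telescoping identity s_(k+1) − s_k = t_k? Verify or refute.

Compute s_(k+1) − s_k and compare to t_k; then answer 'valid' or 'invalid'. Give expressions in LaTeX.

Invalid: residual \frac{2 \left(- k^{3} + 3 k^{2} + 24 k - 48\right)}{k^{6} + 27 k^{5} + 301 k^{4} + 1773 k^{3} + 5818 k^{2} + 10080 k + 7200} ≠ 0.

s_(k+1) = (3*k - (k + 1)**2 - 1)/((k + 5)**2*(k + 6))
s_(k+1) − s_k = (k**3 - 9*k**2 - 46*k + 88)/(k**5 + 24*k**4 + 229*k**3 + 1086*k**2 + 2560*k + 2400)
(s_(k+1) − s_k) − t_k = 2*(-k**3 + 3*k**2 + 24*k - 48)/(k**6 + 27*k**5 + 301*k**4 + 1773*k**3 + 5818*k**2 + 10080*k + 7200)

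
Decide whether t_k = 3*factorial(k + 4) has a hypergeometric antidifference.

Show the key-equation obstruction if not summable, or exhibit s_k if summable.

No. Not Gosper-summable.

Step 1: r(k) = k + 5.
Gosper form: A/B · C(k+1)/C(k) with A=k + 5, B=1, C=1.
f must satisfy (k + 5)·f(k+1) − (1)·f(k) = 1.
deg f ≤ -1 (via 1,0,0).
d = -1 < 0 ⇒ no nonzero polynomial f; not summable.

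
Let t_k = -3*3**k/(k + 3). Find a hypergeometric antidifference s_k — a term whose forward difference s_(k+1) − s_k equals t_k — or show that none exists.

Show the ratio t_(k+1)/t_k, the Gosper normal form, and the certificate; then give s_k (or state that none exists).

no hypergeometric antidifference exists

Ratio r(k) = 3*(k + 3)/(k + 4).
A = 3*k + 9, B = k + 4, C = 1.
Need (3*k + 9)·f(k+1) − (k + 3)·f(k) = 1.
Bound: deg f ≤ -1.
Bound -1 < 0, so the key equation has no polynomial solution.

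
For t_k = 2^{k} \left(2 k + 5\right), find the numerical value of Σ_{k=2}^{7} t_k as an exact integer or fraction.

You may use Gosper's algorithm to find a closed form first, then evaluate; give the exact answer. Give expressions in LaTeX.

Σ = 4332

Ratio r(k) = 2*(2*k + 7)/(2*k + 5).
Factor: A=2; B=1; C=k + 5/2.
Key eq: (2)·f(k+1) = (1)·f(k) + (k + 5/2).
From deg A=0, deg B=0, deg C=1: d=1.
Coefficient equations give f(k) = (2*k + 1)/2.
So s_k = (B(k−1)f/C)·t_k = ((2*k + 1)/(2*k + 5))·t_k = 2**k*(2*k + 1).
Δs = 2**k*(2*k + 5), as required.
Evaluate s at k=8 and k=2: 4352 and 20; difference 4332.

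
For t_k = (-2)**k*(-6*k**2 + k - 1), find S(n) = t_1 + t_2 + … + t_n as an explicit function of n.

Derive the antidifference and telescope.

The ratio is 2*(k - 6*(k + 1)**2)/(6*k**2 - k + 1).
A = -2, B = 1, C = k**2 - k/6 + 1/6.
Solve (-2)·f(k+1) − (1)·f(k) = k**2 - k/6 + 1/6.
Bound: deg f ≤ 2.
Solving with deg f ≤ 2: f(k) = -(k - 1)*(2*k - 1)/6.
Then R = B(k−1)f/C = -(k - 1)*(2*k - 1)/(6*k**2 - k + 1), so s_k = R(k)·t_k = (-2)**k*(2*k**2 - 3*k + 1).
Verify: (-2)**k*(-6*k**2 + k - 1) matches t_k.
Telescope: S(n) = s_(n+1) − s_(1) = 2*(-2)**n*n*(-2*n - 1) − (0) = 2*(-2)**n*n*(-2*n - 1).

S(n) = 2*(-2)**n*n*(-2*n - 1)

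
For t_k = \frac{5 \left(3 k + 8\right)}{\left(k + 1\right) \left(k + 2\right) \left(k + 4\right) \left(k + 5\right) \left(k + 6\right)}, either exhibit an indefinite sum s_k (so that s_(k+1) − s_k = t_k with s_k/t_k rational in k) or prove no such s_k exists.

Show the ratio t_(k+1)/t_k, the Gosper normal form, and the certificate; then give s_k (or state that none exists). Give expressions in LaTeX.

s_k = \frac{k \left(k^{2} + 10 k + 29\right)}{4 \left(k^{3} + 10 k^{2} + 29 k + 20\right)}

Step 1: r(k) = (k + 1)*(k + 4)*(3*k + 11)/((k + 3)*(k + 7)*(3*k + 8)).
Gosper form: A/B · C(k+1)/C(k) with A=k + 1, B=k + 7, C=k**2 + 17*k/3 + 8.
Need (k + 1)·f(k+1) − (k + 6)·f(k) = k**2 + 17*k/3 + 8.
Bound: deg f ≤ 5.
Coefficient equations give f(k) = k*(k + 2)*(k + 3)*(k**2 + 10*k + 29)/60.
R(k) = B(k−1)·f(k)/C(k) = k*(k + 2)*(k + 6)*(k**2 + 10*k + 29)/(20*(3*k + 8)); s_k = R·t_k = k*(k**2 + 10*k + 29)/(4*(k**3 + 10*k**2 + 29*k + 20)).
Check: Δs_k = 5*(3*k + 8)/(k**5 + 18*k**4 + 121*k**3 + 372*k**2 + 508*k + 240). ✓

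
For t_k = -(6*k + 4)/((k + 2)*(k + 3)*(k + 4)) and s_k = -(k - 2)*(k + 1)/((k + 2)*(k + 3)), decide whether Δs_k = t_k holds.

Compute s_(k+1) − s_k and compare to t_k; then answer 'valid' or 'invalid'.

s_(k+1) = -(k - 1)*(k + 2)/((k + 3)*(k + 4))
s_(k+1) − s_k = 2*(-3*k - 2)/(k**3 + 9*k**2 + 26*k + 24)
(s_(k+1) − s_k) − t_k = 0

valid; difference matches t_k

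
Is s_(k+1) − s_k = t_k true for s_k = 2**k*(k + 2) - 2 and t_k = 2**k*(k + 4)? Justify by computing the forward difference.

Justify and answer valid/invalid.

s_(k+1) = 2*2**k*(k + 3) - 2
s_(k+1) − s_k = 2**k*(k + 4)
(s_(k+1) − s_k) − t_k = 0

valid (s_(k+1) − s_k reduces to t_k)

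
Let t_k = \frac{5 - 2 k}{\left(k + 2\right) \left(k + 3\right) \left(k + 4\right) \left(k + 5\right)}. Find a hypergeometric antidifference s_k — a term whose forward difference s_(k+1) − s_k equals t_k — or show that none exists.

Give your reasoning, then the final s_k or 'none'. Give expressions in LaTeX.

r(k) = (k + 2)*(2*k - 3)/((k + 6)*(2*k - 5)) after simplifying.
A = k + 2, B = k + 6, C = k - 5/2.
Need (k + 2)·f(k+1) − (k + 5)·f(k) = k - 5/2.
d = 3 from the (1,1,1) case.
Match coefficients ⇒ f(k) = -k*(k**2 + 9*k + 50)/48.
R(k) = B(k−1)·f(k)/C(k) = -k*(k + 5)*(k**2 + 9*k + 50)/(24*(2*k - 5)); s_k = R·t_k = k*(k**2 + 9*k + 50)/(24*(k + 2)*(k + 3)*(k + 4)).
Verify: (5 - 2*k)/(k**4 + 14*k**3 + 71*k**2 + 154*k + 120) matches t_k.

s_k = \frac{k \left(k^{2} + 9 k + 50\right)}{24 \left(k + 2\right) \left(k + 3\right) \left(k + 4\right)}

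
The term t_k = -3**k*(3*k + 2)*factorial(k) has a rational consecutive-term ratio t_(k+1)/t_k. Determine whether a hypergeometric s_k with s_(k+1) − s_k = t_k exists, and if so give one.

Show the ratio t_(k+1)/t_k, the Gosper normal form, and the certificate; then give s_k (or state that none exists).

Step 1: r(k) = 3*(k + 1)*(3*k + 5)/(3*k + 2).
Factor: A=3*k + 3; B=1; C=k + 2/3.
Solve (3*k + 3)·f(k+1) − (1)·f(k) = k + 2/3.
deg f ≤ 0 (via 1,0,1).
Solve for f: f(k) = 1/3 (degree 0 ≤ 0).
Get s_k = R·t_k = -3**k*factorial(k) with R(k) = B(k−1)f(k)/C(k) = 1/(3*k + 2).
Verify: -3**k*(3*k + 2)*factorial(k) matches t_k.

s_k = -3**k*factorial(k)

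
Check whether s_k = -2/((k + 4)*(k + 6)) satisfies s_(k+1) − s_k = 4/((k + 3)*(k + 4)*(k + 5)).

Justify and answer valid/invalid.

s_(k+1) = -2/((k + 5)*(k + 7))
s_(k+1) − s_k = 2*(2*k + 11)/(k**4 + 22*k**3 + 179*k**2 + 638*k + 840)
(s_(k+1) − s_k) − t_k = 6*(-3*k - 17)/(k**5 + 25*k**4 + 245*k**3 + 1175*k**2 + 2754*k + 2520)

Invalid: residual 6*(-3*k - 17)/(k**5 + 25*k**4 + 245*k**3 + 1175*k**2 + 2754*k + 2520) ≠ 0.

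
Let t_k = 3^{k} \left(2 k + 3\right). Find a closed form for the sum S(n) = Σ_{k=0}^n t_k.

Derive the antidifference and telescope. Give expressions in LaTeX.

S(n) = 3^{n + 1} \left(n + 1\right)

r(k) = 3*(2*k + 5)/(2*k + 3) after simplifying.
A = 3, B = 1, C = k + 3/2.
Key eq: (3)·f(k+1) = (1)·f(k) + (k + 3/2).
Degrees (0,0,1) ⇒ d ≤ 1.
Coefficient equations give f(k) = k/2.
Then R = B(k−1)f/C = k/(2*k + 3), so s_k = R(k)·t_k = 3**k*k.
s_(k+1) − s_k = 3**k*(2*k + 3) = t_k.
Evaluate: s_(n+1) = 3**(n + 1)*(n + 1); subtract s_(0) = 0 ⇒ S(n) = 3**(n + 1)*(n + 1).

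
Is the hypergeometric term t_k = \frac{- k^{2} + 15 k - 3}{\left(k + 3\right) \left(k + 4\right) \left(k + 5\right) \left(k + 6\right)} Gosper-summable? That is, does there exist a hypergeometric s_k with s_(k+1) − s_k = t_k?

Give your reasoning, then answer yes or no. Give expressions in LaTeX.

Yes. s_k = \frac{k \left(k^{2} + 42 k - 73\right)}{30 \left(k + 3\right) \left(k + 4\right) \left(k + 5\right)}.

t_(k+1)/t_k = -(k + 3)*(15*k - (k + 1)**2 + 12)/((k + 7)*(k**2 - 15*k + 3)).
Take A(k)=k + 3, B(k)=k + 7, C(k)=k**2 - 15*k + 3.
Set up (k + 3)·f(k+1) − (k + 6)·f(k) − (k**2 - 15*k + 3) = 0.
From deg A=1, deg B=1, deg C=2: d=3.
Coefficient equations give f(k) = -k*(k**2 + 42*k - 73)/30.
Certificate R = B(k−1)f/C = -k*(k + 6)*(k**2 + 42*k - 73)/(30*(k**2 - 15*k + 3)) gives s_k = k*(k**2 + 42*k - 73)/(30*(k + 3)*(k + 4)*(k + 5)).
Verify: (-k**2 + 15*k - 3)/(k**4 + 18*k**3 + 119*k**2 + 342*k + 360) matches t_k.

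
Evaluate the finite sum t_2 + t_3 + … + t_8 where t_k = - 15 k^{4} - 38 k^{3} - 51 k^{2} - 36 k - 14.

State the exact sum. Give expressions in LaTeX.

Σ = -192486

Ratio r(k) = (15*k**4 + 98*k**3 + 255*k**2 + 312*k + 154)/(15*k**4 + 38*k**3 + 51*k**2 + 36*k + 14).
Gosper form: A/B · C(k+1)/C(k) with A=1, B=1, C=k**4 + 38*k**3/15 + 17*k**2/5 + 12*k/5 + 14/15.
Key eq: (1)·f(k+1) = (1)·f(k) + (k**4 + 38*k**3/15 + 17*k**2/5 + 12*k/5 + 14/15).
Degrees (0,0,4) ⇒ d ≤ 5.
Coefficient equations give f(k) = k*(3*k**4 + 2*k**3 + 3*k**2 + 2*k + 4)/15.
Get s_k = R·t_k = k*(-3*k**4 - 2*k**3 - 3*k**2 - 2*k - 4) with R(k) = B(k−1)f(k)/C(k) = k*(3*k**4 + 2*k**3 + 3*k**2 + 2*k + 4)/(15*k**4 + 38*k**3 + 51*k**2 + 36*k + 14).
Δs = -15*k**4 - 38*k**3 - 51*k**2 - 36*k - 14, as required.
Σ_(k=2)^(8) t_k = s_(9) − s_(2) = -192654 − (-168) = -192486.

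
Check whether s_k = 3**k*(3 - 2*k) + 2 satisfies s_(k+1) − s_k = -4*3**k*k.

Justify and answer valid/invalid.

s_(k+1) = 3**(k + 1)*(1 - 2*k) + 2
s_(k+1) − s_k = -4*3**k*k
(s_(k+1) − s_k) − t_k = 0

valid (s_(k+1) − s_k reduces to t_k)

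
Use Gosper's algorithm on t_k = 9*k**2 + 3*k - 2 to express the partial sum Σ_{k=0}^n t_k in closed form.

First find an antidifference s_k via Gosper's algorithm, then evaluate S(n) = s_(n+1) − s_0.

r(k) = (3*k + 5)/(3*k - 1) after simplifying.
Normal form (A,B,C) = (1, 1, k**2 + k/3 - 2/9).
Need (1)·f(k+1) − (1)·f(k) = k**2 + k/3 - 2/9.
deg f ≤ 3 (via 0,0,2).
A polynomial solution: f(k) = k*(3*k**2 - 3*k - 2)/9.
So s_k = (B(k−1)f/C)·t_k = (k*(3*k**2 - 3*k - 2)/((3*k - 1)*(3*k + 2)))·t_k = k*(3*k**2 - 3*k - 2).
Verify: 9*k**2 + 3*k - 2 matches t_k.
s_(n+1) = 3*n**3 + 6*n**2 + n - 2 and s_(0) = 0, so S(n) = 3*n**3 + 6*n**2 + n - 2.

S(n) = 3*n**3 + 6*n**2 + n - 2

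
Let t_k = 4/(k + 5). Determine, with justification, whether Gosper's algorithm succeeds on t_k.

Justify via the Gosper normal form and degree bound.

No; the coefficient equations for f are inconsistent.

t_(k+1)/t_k = (k + 5)/(k + 6).
Factor: A=k + 5; B=k + 6; C=1.
f must satisfy (k + 5)·f(k+1) − (k + 5)·f(k) = 1.
From deg A=1, deg B=1, deg C=0: d=0.
f = c0 ⇒ A·f(k+1) − B(k−1)·f(k) − C = -1. The system {-1 = 0} is inconsistent; no antidifference.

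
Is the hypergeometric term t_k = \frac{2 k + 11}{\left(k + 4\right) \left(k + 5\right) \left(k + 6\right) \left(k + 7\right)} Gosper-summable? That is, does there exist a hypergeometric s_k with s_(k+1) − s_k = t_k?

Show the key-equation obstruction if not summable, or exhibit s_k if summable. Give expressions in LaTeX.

t_(k+1)/t_k = (k + 4)*(2*k + 13)/((k + 8)*(2*k + 11)).
Gosper form: A/B · C(k+1)/C(k) with A=k + 4, B=k + 8, C=k + 11/2.
f must satisfy (k + 4)·f(k+1) − (k + 7)·f(k) = k + 11/2.
From deg A=1, deg B=1, deg C=1: d=3.
A polynomial solution: f(k) = k*(k + 5)*(k + 10)/48.
Certificate R = B(k−1)f/C = k*(k + 5)*(k + 7)*(k + 10)/(24*(2*k + 11)) gives s_k = k*(k + 10)/(24*(k**2 + 10*k + 24)).
Check: Δs_k = (2*k + 11)/(k**4 + 22*k**3 + 179*k**2 + 638*k + 840). ✓

Yes. s_k = \frac{k \left(k + 10\right)}{24 \left(k^{2} + 10 k + 24\right)}.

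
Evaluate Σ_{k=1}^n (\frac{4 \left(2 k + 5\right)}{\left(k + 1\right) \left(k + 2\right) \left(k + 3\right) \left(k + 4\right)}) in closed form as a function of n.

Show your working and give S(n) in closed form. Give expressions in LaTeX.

t_(k+1)/t_k = (k + 1)*(2*k + 7)/((k + 5)*(2*k + 5)).
A = k + 1, B = k + 5, C = k + 5/2.
Solve (k + 1)·f(k+1) − (k + 4)·f(k) = k + 5/2.
Bound: deg f ≤ 3.
Coefficient equations give f(k) = k*(k + 2)*(k + 4)/6.
Get s_k = R·t_k = 4*k*(k + 4)/(3*(k**2 + 4*k + 3)) with R(k) = B(k−1)f(k)/C(k) = k*(k + 2)*(k + 4)**2/(3*(2*k + 5)).
s_(k+1) − s_k = 4*(2*k + 5)/(k**4 + 10*k**3 + 35*k**2 + 50*k + 24) = t_k.
s_(n+1) = 4*(n**2 + 6*n + 5)/(3*(n**2 + 6*n + 8)) and s_(1) = 5/6, so S(n) = n*(n + 6)/(2*(n**2 + 6*n + 8)).

S(n) = \frac{n \left(n + 6\right)}{2 \left(n^{2} + 6 n + 8\right)}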